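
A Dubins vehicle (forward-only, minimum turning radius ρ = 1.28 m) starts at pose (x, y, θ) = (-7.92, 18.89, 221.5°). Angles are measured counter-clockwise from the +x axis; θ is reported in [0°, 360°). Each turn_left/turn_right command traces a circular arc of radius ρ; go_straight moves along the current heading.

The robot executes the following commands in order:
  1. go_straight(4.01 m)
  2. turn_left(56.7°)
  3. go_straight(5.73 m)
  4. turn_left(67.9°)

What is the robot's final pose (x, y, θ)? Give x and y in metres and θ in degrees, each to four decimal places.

(-9.5654, 8.3603, 346.1000°)

set_pose: (x, y, θ) = (-7.9200, 18.8900, 221.5000°), ρ = 1.28
go_straight(4.01): x += 4.01·cos θ, y += 4.01·sin θ → (-10.9233, 16.2329, 221.5000°)
turn_left(56.7°): centre at ρ to the left, rotate +56.7° → (-11.3421, 15.0917, 278.2000°)
go_straight(5.73): x += 5.73·cos θ, y += 5.73·sin θ → (-10.5248, 9.4202, 278.2000°)
turn_left(67.9°): centre at ρ to the left, rotate +67.9° → (-9.5654, 8.3603, 346.1000°)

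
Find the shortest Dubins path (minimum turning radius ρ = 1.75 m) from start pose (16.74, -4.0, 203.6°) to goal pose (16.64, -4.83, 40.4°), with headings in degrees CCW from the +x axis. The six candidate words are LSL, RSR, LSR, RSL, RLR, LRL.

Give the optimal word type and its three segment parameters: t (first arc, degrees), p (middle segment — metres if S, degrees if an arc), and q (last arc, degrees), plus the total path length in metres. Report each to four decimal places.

RLR: t = 52.5424°, p = 287.3478°, q = 38.0053°, L = 11.5422 m

Let ψ = atan2(Δy, Δx) = atan2(-0.83, -0.10) = -96.8700° be the start→goal bearing.
Normalize: d = |goal − start| / ρ = 0.836002/1.75 = 0.477716, α = (θ_start − ψ) mod 360° = 300.4700° = 5.244191 rad, β = (θ_goal − ψ) mod 360° = 137.2700° = 2.395813 rad.
Common terms: sin α = -0.861895, cos α = 0.507087, sin β = 0.678544, cos β = -0.734559, cos(α−β) = -0.957319, d² = 0.228212. Work in radians in the unit-radius frame; every candidate has L = ρ·(t + p + q).
LSL: p² = 2 + d² − 2cos(α−β) + 2d(sin α − sin β) = 2.671067; p = √p² = 1.634340; φ = atan2(cos β − cos α, d + sin α − sin β) = -2.278705 rad; t = (φ − α) mod 2π = 5.043475 rad, q = (β − φ) mod 2π = 4.674518 rad → L = 1.75·(5.043475 + 1.634340 + 4.674518) = 1.75·11.352333 = 19.866583 m
RSR: p² = 2 + d² − 2cos(α−β) + 2d(sin β − sin α) = 5.614635; p = √p² = 2.369522; φ = atan2(cos α − cos β, d − sin α + sin β) = 0.551549 rad; t = (α − φ) mod 2π = 4.692642 rad, q = (φ − β) mod 2π = 4.438921 rad → L = 1.75·(4.692642 + 2.369522 + 4.438921) = 1.75·11.501085 = 20.126898 m
LSR: p² = d² − 2 + 2cos(α−β) + 2d(sin α + sin β) = -3.861605 < 0 → infeasible
RSL: p² = d² − 2 + 2cos(α−β) − 2d(sin α + sin β) = -3.511248 < 0 → infeasible
RLR: c = (6 − d² + 2cos(α−β) + 2d(sin α − sin β))/8 = 0.298171; p = 2π − arccos c = 5.015164 rad; φ = atan2(cos α − cos β, d − sin α + sin β) = 0.551549 rad; t = (α − φ + p/2) mod 2π = 0.917039 rad, q = (α − β − t + p) mod 2π = 0.663318 rad → L = 1.75·(0.917039 + 5.015164 + 0.663318) = 1.75·6.595521 = 11.542162 m
LRL: c = (6 − d² + 2cos(α−β) − 2d(sin α − sin β))/8 = 0.666117; p = 2π − arccos c = 5.441379 rad; φ = atan2(cos β − cos α, d + sin α − sin β) = -2.278705 rad; t = (φ − α + p/2) mod 2π = 1.480979 rad, q = (β − α − t + p) mod 2π = 1.112022 rad → L = 1.75·(1.480979 + 5.441379 + 1.112022) = 1.75·8.034380 = 14.060166 m
Shortest: RLR with L = 11.542162 m ≈ 11.5422 m
Convert RLR to answer units (arcs ×180/π): t = 0.917039·180/π = 52.5424°, p = 5.015164·180/π = 287.3478°, q = 0.663318·180/π = 38.0053°, L = 11.5422 m.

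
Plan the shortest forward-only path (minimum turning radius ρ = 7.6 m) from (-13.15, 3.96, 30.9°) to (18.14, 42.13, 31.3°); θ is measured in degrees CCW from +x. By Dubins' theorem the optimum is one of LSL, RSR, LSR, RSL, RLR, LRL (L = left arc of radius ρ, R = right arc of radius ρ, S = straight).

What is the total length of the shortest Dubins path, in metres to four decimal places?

Let ψ = atan2(Δy, Δx) = atan2(38.17, 31.29) = 50.6567° be the start→goal bearing.
Normalize: d = |goal − start| / ρ = 49.355982/7.6 = 6.494208, α = (θ_start − ψ) mod 360° = 340.2433° = 5.938366 rad, β = (θ_goal − ψ) mod 360° = 340.6433° = 5.945347 rad.
Common terms: sin α = -0.338027, cos α = 0.941137, sin β = -0.331448, cos β = 0.943473, cos(α−β) = 0.999976, d² = 42.174740. Work in radians in the unit-radius frame; every candidate has L = ρ·(t + p + q).
LSL: p² = 2 + d² − 2cos(α−β) + 2d(sin α − sin β) = 42.089344; p = √p² = 6.487630; φ = atan2(cos β − cos α, d + sin α − sin β) = 0.000360 rad; t = (φ − α) mod 2π = 0.345179 rad, q = (β − φ) mod 2π = 5.944987 rad → L = 7.6·(0.345179 + 6.487630 + 5.944987) = 7.6·12.777797 = 97.111255 m
RSR: p² = 2 + d² − 2cos(α−β) + 2d(sin β − sin α) = 42.260234; p = √p² = 6.500787; φ = atan2(cos α − cos β, d − sin α + sin β) = -0.000359 rad; t = (α − φ) mod 2π = 5.938726 rad, q = (φ − β) mod 2π = 0.337478 rad → L = 7.6·(5.938726 + 6.500787 + 0.337478) = 7.6·12.776991 = 97.105133 m
LSR: p² = d² − 2 + 2cos(α−β) + 2d(sin α + sin β) = 33.479278; p = √p² = 5.786128; φ = atan2(−cos α − cos β, d + sin α + sin β) − atan2(−2, p) = 0.019876 rad; t = (φ − α) mod 2π = 0.364695 rad, q = (φ − β) mod 2π = 0.357713 rad → L = 7.6·(0.364695 + 5.786128 + 0.357713) = 7.6·6.508536 = 49.464876 m
RSL: p² = d² − 2 + 2cos(α−β) − 2d(sin α + sin β) = 50.870105; p = √p² = 7.132328; φ = atan2(cos α + cos β, d − sin α − sin β) − atan2(2, p) = -0.016143 rad; t = (α − φ) mod 2π = 5.954509 rad, q = (β − φ) mod 2π = 5.961490 rad → L = 7.6·(5.954509 + 7.132328 + 5.961490) = 7.6·19.048327 = 144.767284 m
RLR: c = (6 − d² + 2cos(α−β) + 2d(sin α − sin β))/8 = -4.282529, |c| > 1 → infeasible
LRL: c = (6 − d² + 2cos(α−β) − 2d(sin α − sin β))/8 = -4.261168, |c| > 1 → infeasible
Shortest: LSR with L = 49.464876 m ≈ 49.4649 m

49.4649 m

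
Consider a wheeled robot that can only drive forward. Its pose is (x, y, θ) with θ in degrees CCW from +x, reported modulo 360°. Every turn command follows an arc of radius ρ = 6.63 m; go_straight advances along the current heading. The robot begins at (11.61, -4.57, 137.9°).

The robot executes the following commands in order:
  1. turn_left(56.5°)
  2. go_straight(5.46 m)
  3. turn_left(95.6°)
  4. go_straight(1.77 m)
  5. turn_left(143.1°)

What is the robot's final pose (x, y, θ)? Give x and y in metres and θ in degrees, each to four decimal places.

set_pose: (x, y, θ) = (11.6100, -4.5700, 137.9000°), ρ = 6.63
turn_left(56.5°): centre at ρ to the left, rotate +56.5° → (5.5163, -3.0676, 194.4000°)
go_straight(5.46): x += 5.46·cos θ, y += 5.46·sin θ → (0.2278, -4.4254, 194.4000°)
turn_left(95.6°): centre at ρ to the left, rotate +95.6° → (-4.3536, -13.1147, 290.0000°)
go_straight(1.77): x += 1.77·cos θ, y += 1.77·sin θ → (-3.7482, -14.7780, 290.0000°)
turn_left(143.1°): centre at ρ to the left, rotate +143.1° → (8.8257, -14.4378, 433.1000° ≡ 73.1000°)

(8.8257, -14.4378, 73.1000°)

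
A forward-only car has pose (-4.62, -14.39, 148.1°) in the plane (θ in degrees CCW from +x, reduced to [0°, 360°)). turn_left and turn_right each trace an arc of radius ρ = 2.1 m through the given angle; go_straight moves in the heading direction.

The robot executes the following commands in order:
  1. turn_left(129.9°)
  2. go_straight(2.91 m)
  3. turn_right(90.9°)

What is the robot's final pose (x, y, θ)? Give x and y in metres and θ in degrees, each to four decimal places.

set_pose: (x, y, θ) = (-4.6200, -14.3900, 148.1000°), ρ = 2.1
turn_left(129.9°): centre at ρ to the left, rotate +129.9° → (-7.8093, -16.4651, 278.0000°)
go_straight(2.91): x += 2.91·cos θ, y += 2.91·sin θ → (-7.4043, -19.3468, 278.0000°)
turn_right(90.9°): centre at ρ to the right, rotate −90.9° → (-9.2243, -21.7229, 187.1000°)

(-9.2243, -21.7229, 187.1000°)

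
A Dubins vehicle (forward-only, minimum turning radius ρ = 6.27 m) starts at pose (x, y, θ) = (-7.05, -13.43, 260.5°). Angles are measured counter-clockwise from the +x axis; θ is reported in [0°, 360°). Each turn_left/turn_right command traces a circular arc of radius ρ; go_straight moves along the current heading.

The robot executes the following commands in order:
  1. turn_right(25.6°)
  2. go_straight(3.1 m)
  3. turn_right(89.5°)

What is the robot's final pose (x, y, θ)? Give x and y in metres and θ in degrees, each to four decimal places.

(-18.5769, -20.0925, 145.4000°)

set_pose: (x, y, θ) = (-7.0500, -13.4300, 260.5000°), ρ = 6.27
turn_right(25.6°): centre at ρ to the right, rotate −25.6° → (-8.1042, -16.0004, 234.9000°)
go_straight(3.1): x += 3.1·cos θ, y += 3.1·sin θ → (-9.8867, -18.5367, 234.9000°)
turn_right(89.5°): centre at ρ to the right, rotate −89.5° → (-18.5769, -20.0925, 145.4000°)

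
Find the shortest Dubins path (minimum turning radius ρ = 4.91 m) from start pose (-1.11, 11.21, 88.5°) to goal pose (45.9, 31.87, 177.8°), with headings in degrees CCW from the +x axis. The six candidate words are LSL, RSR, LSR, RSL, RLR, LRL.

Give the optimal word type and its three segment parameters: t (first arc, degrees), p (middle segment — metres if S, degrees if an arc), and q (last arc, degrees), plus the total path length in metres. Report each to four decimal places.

RSL: t = 80.4025°, p = 43.7324 m, q = 169.7025°, L = 65.1654 m

Let ψ = atan2(Δy, Δx) = atan2(20.66, 47.01) = 23.7246° be the start→goal bearing.
Normalize: d = |goal − start| / ρ = 51.349544/4.91 = 10.458156, α = (θ_start − ψ) mod 360° = 64.7754° = 1.130544 rad, β = (θ_goal − ψ) mod 360° = 154.0754° = 2.689123 rad.
Common terms: sin α = 0.904644, cos α = 0.426167, sin β = 0.437188, cos β = -0.899370, cos(α−β) = 0.012217, d² = 109.373020. Work in radians in the unit-radius frame; every candidate has L = ρ·(t + p + q).
LSL: p² = 2 + d² − 2cos(α−β) + 2d(sin α − sin β) = 121.126057; p = √p² = 11.005728; φ = atan2(cos β − cos α, d + sin α − sin β) = -0.120734 rad; t = (φ − α) mod 2π = 5.031907 rad, q = (β − φ) mod 2π = 2.809857 rad → L = 4.91·(5.031907 + 11.005728 + 2.809857) = 4.91·18.847493 = 92.541189 m
RSR: p² = 2 + d² − 2cos(α−β) + 2d(sin β − sin α) = 101.571114; p = √p² = 10.078250; φ = atan2(cos α − cos β, d − sin α + sin β) = 0.131907 rad; t = (α − φ) mod 2π = 0.998638 rad, q = (φ − β) mod 2π = 3.725969 rad → L = 4.91·(0.998638 + 10.078250 + 3.725969) = 4.91·14.802856 = 72.682022 m
LSR: p² = d² − 2 + 2cos(α−β) + 2d(sin α + sin β) = 135.463628; p = √p² = 11.638884; φ = atan2(−cos α − cos β, d + sin α + sin β) − atan2(−2, p) = 0.210256 rad; t = (φ − α) mod 2π = 5.362897 rad, q = (φ − β) mod 2π = 3.804318 rad → L = 4.91·(5.362897 + 11.638884 + 3.804318) = 4.91·20.806100 = 102.157949 m
RSL: p² = d² − 2 + 2cos(α−β) − 2d(sin α + sin β) = 79.331280; p = √p² = 8.906811; φ = atan2(cos α + cos β, d − sin α − sin β) − atan2(2, p) = -0.272744 rad; t = (α − φ) mod 2π = 1.403289 rad, q = (β − φ) mod 2π = 2.961868 rad → L = 4.91·(1.403289 + 8.906811 + 2.961868) = 4.91·13.271967 = 65.165358 m
RLR: c = (6 − d² + 2cos(α−β) + 2d(sin α − sin β))/8 = -11.696389, |c| > 1 → infeasible
LRL: c = (6 − d² + 2cos(α−β) − 2d(sin α − sin β))/8 = -14.140757, |c| > 1 → infeasible
Shortest: RSL with L = 65.165358 m ≈ 65.1654 m
Convert RSL to answer units (arcs ×180/π): t = 1.403289·180/π = 80.4025°, p = ρ·p = 4.91·8.906811 = 43.7324 m, q = 2.961868·180/π = 169.7025°, L = 65.1654 m.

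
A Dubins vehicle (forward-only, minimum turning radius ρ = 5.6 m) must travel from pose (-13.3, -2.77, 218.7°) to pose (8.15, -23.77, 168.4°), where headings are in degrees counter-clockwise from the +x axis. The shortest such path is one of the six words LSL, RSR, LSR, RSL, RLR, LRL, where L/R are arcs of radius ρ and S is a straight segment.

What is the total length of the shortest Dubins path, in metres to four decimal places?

Let ψ = atan2(Δy, Δx) = atan2(-21.00, 21.45) = -44.3926° be the start→goal bearing.
Normalize: d = |goal − start| / ρ = 30.018369/5.6 = 5.360423, α = (θ_start − ψ) mod 360° = 263.0926° = 4.591833 rad, β = (θ_goal − ψ) mod 360° = 212.7926° = 3.713932 rad.
Common terms: sin α = -0.992742, cos α = -0.120264, sin β = -0.541600, cos β = -0.840636, cos(α−β) = 0.638768, d² = 28.734136. Work in radians in the unit-radius frame; every candidate has L = ρ·(t + p + q).
LSL: p² = 2 + d² − 2cos(α−β) + 2d(sin α − sin β) = 24.619981; p = √p² = 4.961853; φ = atan2(cos β − cos α, d + sin α − sin β) = -0.145697 rad; t = (φ − α) mod 2π = 1.545655 rad, q = (β − φ) mod 2π = 3.859629 rad → L = 5.6·(1.545655 + 4.961853 + 3.859629) = 5.6·10.367137 = 58.055969 m
RSR: p² = 2 + d² − 2cos(α−β) + 2d(sin β − sin α) = 34.293220; p = √p² = 5.856041; φ = atan2(cos α − cos β, d − sin α + sin β) = 0.123326 rad; t = (α − φ) mod 2π = 4.468507 rad, q = (φ − β) mod 2π = 2.692579 rad → L = 5.6·(4.468507 + 5.856041 + 2.692579) = 5.6·13.017127 = 72.895912 m
LSR: p² = d² − 2 + 2cos(α−β) + 2d(sin α + sin β) = 11.562224; p = √p² = 3.400327; φ = atan2(−cos α − cos β, d + sin α + sin β) − atan2(−2, p) = 0.777738 rad; t = (φ − α) mod 2π = 2.469090 rad, q = (φ − β) mod 2π = 3.346991 rad → L = 5.6·(2.469090 + 3.400327 + 3.346991) = 5.6·9.216408 = 51.611886 m
RSL: p² = d² − 2 + 2cos(α−β) − 2d(sin α + sin β) = 44.461119; p = √p² = 6.667917; φ = atan2(cos α + cos β, d − sin α − sin β) − atan2(2, p) = -0.429880 rad; t = (α − φ) mod 2π = 5.021713 rad, q = (β − φ) mod 2π = 4.143812 rad → L = 5.6·(5.021713 + 6.667917 + 4.143812) = 5.6·15.833442 = 88.667276 m
RLR: c = (6 − d² + 2cos(α−β) + 2d(sin α − sin β))/8 = -3.286652, |c| > 1 → infeasible
LRL: c = (6 − d² + 2cos(α−β) − 2d(sin α − sin β))/8 = -2.077498, |c| > 1 → infeasible
Shortest: LSR with L = 51.611886 m ≈ 51.6119 m

51.6119 m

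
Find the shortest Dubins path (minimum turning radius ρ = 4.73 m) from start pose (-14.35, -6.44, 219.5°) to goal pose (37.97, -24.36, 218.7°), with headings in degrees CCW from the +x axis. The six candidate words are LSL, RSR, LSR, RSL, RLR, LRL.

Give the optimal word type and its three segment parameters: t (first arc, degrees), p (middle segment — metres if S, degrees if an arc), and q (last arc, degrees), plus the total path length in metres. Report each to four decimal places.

Let ψ = atan2(Δy, Δx) = atan2(-17.92, 52.32) = -18.9067° be the start→goal bearing.
Normalize: d = |goal − start| / ρ = 55.303786/4.73 = 11.692132, α = (θ_start − ψ) mod 360° = 238.4067° = 4.160982 rad, β = (θ_goal − ψ) mod 360° = 237.6067° = 4.147020 rad.
Common terms: sin α = -0.851788, cos α = -0.523886, sin β = -0.844391, cos β = -0.535728, cos(α−β) = 0.999903, d² = 136.705961. Work in radians in the unit-radius frame; every candidate has L = ρ·(t + p + q).
LSL: p² = 2 + d² − 2cos(α−β) + 2d(sin α − sin β) = 136.533168; p = √p² = 11.684741; φ = atan2(cos β − cos α, d + sin α − sin β) = -0.001013 rad; t = (φ − α) mod 2π = 2.121190 rad, q = (β − φ) mod 2π = 4.148033 rad → L = 4.73·(2.121190 + 11.684741 + 4.148033) = 4.73·17.953964 = 84.922247 m
RSR: p² = 2 + d² − 2cos(α−β) + 2d(sin β − sin α) = 136.879144; p = √p² = 11.699536; φ = atan2(cos α − cos β, d − sin α + sin β) = 0.001012 rad; t = (α − φ) mod 2π = 4.159970 rad, q = (φ − β) mod 2π = 2.137178 rad → L = 4.73·(4.159970 + 11.699536 + 2.137178) = 4.73·17.996684 = 85.124315 m
LSR: p² = d² − 2 + 2cos(α−β) + 2d(sin α + sin β) = 97.041862; p = √p² = 9.850983; φ = atan2(−cos α − cos β, d + sin α + sin β) − atan2(−2, p) = 0.305913 rad; t = (φ − α) mod 2π = 2.428116 rad, q = (φ − β) mod 2π = 2.442078 rad → L = 4.73·(2.428116 + 9.850983 + 2.442078) = 4.73·14.721177 = 69.631167 m
RSL: p² = d² − 2 + 2cos(α−β) − 2d(sin α + sin β) = 176.369671; p = √p² = 13.280424; φ = atan2(cos α + cos β, d − sin α − sin β) − atan2(2, p) = -0.228454 rad; t = (α − φ) mod 2π = 4.389437 rad, q = (β − φ) mod 2π = 4.375474 rad → L = 4.73·(4.389437 + 13.280424 + 4.375474) = 4.73·22.045335 = 104.274435 m
RLR: c = (6 − d² + 2cos(α−β) + 2d(sin α − sin β))/8 = -16.109893, |c| > 1 → infeasible
LRL: c = (6 − d² + 2cos(α−β) − 2d(sin α − sin β))/8 = -16.066646, |c| > 1 → infeasible
Shortest: LSR with L = 69.631167 m ≈ 69.6312 m
Convert LSR to answer units (arcs ×180/π): t = 2.428116·180/π = 139.1208°, p = ρ·p = 4.73·9.850983 = 46.5951 m, q = 2.442078·180/π = 139.9208°, L = 69.6312 m.

LSR: t = 139.1208°, p = 46.5951 m, q = 139.9208°, L = 69.6312 m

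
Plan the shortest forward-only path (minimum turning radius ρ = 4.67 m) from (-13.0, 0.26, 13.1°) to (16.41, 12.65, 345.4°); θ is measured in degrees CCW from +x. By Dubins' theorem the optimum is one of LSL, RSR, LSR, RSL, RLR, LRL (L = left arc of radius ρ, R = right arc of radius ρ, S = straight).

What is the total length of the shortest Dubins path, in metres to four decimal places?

32.1486 m

Let ψ = atan2(Δy, Δx) = atan2(12.39, 29.41) = 22.8450° be the start→goal bearing.
Normalize: d = |goal − start| / ρ = 31.913323/4.67 = 6.833688, α = (θ_start − ψ) mod 360° = 350.2550° = 6.113103 rad, β = (θ_goal − ψ) mod 360° = 322.5550° = 5.629647 rad.
Common terms: sin α = -0.169263, cos α = 0.985571, sin β = -0.607999, cos β = 0.793938, cos(α−β) = 0.885394, d² = 46.699292. Work in radians in the unit-radius frame; every candidate has L = ρ·(t + p + q).
LSL: p² = 2 + d² − 2cos(α−β) + 2d(sin α − sin β) = 52.924877; p = √p² = 7.274949; φ = atan2(cos β − cos α, d + sin α − sin β) = -0.026345 rad; t = (φ − α) mod 2π = 0.143737 rad, q = (β − φ) mod 2π = 5.655992 rad → L = 4.67·(0.143737 + 7.274949 + 5.655992) = 4.67·13.074678 = 61.058745 m
RSR: p² = 2 + d² − 2cos(α−β) + 2d(sin β − sin α) = 40.932133; p = √p² = 6.397823; φ = atan2(cos α − cos β, d − sin α + sin β) = 0.029957 rad; t = (α − φ) mod 2π = 6.083146 rad, q = (φ − β) mod 2π = 0.683495 rad → L = 4.67·(6.083146 + 6.397823 + 0.683495) = 4.67·13.164464 = 61.478047 m
LSR: p² = d² − 2 + 2cos(α−β) + 2d(sin α + sin β) = 35.846943; p = √p² = 5.987232; φ = atan2(−cos α − cos β, d + sin α + sin β) − atan2(−2, p) = 0.036611 rad; t = (φ − α) mod 2π = 0.206693 rad, q = (φ − β) mod 2π = 0.690149 rad → L = 4.67·(0.206693 + 5.987232 + 0.690149) = 4.67·6.884074 = 32.148627 m
RSL: p² = d² − 2 + 2cos(α−β) − 2d(sin α + sin β) = 57.093216; p = √p² = 7.556005; φ = atan2(cos α + cos β, d − sin α − sin β) − atan2(2, p) = -0.029073 rad; t = (α − φ) mod 2π = 6.142177 rad, q = (β − φ) mod 2π = 5.658720 rad → L = 4.67·(6.142177 + 7.556005 + 5.658720) = 4.67·19.356902 = 90.396734 m
RLR: c = (6 − d² + 2cos(α−β) + 2d(sin α − sin β))/8 = -4.116517, |c| > 1 → infeasible
LRL: c = (6 − d² + 2cos(α−β) − 2d(sin α − sin β))/8 = -5.615610, |c| > 1 → infeasible
Shortest: LSR with L = 32.148627 m ≈ 32.1486 m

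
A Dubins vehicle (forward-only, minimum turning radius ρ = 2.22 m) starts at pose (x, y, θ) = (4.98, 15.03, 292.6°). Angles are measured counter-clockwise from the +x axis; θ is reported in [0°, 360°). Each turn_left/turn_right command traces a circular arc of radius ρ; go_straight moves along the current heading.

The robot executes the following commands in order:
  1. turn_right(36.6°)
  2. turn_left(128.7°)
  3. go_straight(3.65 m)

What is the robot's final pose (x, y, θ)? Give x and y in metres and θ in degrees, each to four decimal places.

set_pose: (x, y, θ) = (4.9800, 15.0300, 292.6000°), ρ = 2.22
turn_right(36.6°): centre at ρ to the right, rotate −36.6° → (5.0845, 13.6398, 256.0000°)
turn_left(128.7°): centre at ρ to the left, rotate +128.7° → (8.1663, 11.0858, 384.7000° ≡ 24.7000°)
go_straight(3.65): x += 3.65·cos θ, y += 3.65·sin θ → (11.4823, 12.6111, 24.7000°)

(11.4823, 12.6111, 24.7000°)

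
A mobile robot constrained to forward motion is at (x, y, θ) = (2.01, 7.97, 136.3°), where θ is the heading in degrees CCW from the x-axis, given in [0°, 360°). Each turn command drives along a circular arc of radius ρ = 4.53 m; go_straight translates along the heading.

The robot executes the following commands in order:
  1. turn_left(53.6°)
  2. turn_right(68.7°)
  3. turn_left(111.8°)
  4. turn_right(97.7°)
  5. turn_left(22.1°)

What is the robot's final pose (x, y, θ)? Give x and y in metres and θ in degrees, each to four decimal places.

(-22.2945, 12.1215, 157.4000°)

set_pose: (x, y, θ) = (2.0100, 7.9700, 136.3000°), ρ = 4.53
turn_left(53.6°): centre at ρ to the left, rotate +53.6° → (-1.8985, 9.1575, 189.9000°)
turn_right(68.7°): centre at ρ to the right, rotate −68.7° → (-6.5522, 11.2734, 121.2000°)
turn_left(111.8°): centre at ρ to the left, rotate +111.8° → (-14.0448, 11.6529, 233.0000°)
turn_right(97.7°): centre at ρ to the right, rotate −97.7° → (-20.8490, 11.1592, 135.3000°)
turn_left(22.1°): centre at ρ to the left, rotate +22.1° → (-22.2945, 12.1215, 157.4000°)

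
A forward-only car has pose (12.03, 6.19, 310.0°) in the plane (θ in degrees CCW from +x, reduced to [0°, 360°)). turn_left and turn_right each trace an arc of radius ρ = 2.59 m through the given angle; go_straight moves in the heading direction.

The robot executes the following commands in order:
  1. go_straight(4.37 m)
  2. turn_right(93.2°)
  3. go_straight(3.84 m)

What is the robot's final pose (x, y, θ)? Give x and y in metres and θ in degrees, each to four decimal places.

(11.3316, -3.1966, 216.8000°)

set_pose: (x, y, θ) = (12.0300, 6.1900, 310.0000°), ρ = 2.59
go_straight(4.37): x += 4.37·cos θ, y += 4.37·sin θ → (14.8390, 2.8424, 310.0000°)
turn_right(93.2°): centre at ρ to the right, rotate −93.2° → (14.4064, -0.8963, 216.8000°)
go_straight(3.84): x += 3.84·cos θ, y += 3.84·sin θ → (11.3316, -3.1966, 216.8000°)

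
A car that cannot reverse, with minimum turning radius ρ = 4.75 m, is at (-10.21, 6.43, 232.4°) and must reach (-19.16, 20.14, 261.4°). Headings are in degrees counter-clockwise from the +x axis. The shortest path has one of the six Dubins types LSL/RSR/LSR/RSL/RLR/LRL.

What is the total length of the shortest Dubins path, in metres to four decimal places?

40.6199 m

Let ψ = atan2(Δy, Δx) = atan2(13.71, -8.95) = 123.1368° be the start→goal bearing.
Normalize: d = |goal − start| / ρ = 16.372740/4.75 = 3.446893, α = (θ_start − ψ) mod 360° = 109.2632° = 1.907002 rad, β = (θ_goal − ψ) mod 360° = 138.2632° = 2.413148 rad.
Common terms: sin α = 0.944013, cos α = -0.329908, sin β = 0.665710, cos β = -0.746210, cos(α−β) = 0.874620, d² = 11.881068. Work in radians in the unit-radius frame; every candidate has L = ρ·(t + p + q).
LSL: p² = 2 + d² − 2cos(α−β) + 2d(sin α − sin β) = 14.050390; p = √p² = 3.748385; φ = atan2(cos β − cos α, d + sin α − sin β) = -0.111292 rad; t = (φ − α) mod 2π = 4.264892 rad, q = (β − φ) mod 2π = 2.524439 rad → L = 4.75·(4.264892 + 3.748385 + 2.524439) = 4.75·10.537716 = 50.054150 m
RSR: p² = 2 + d² − 2cos(α−β) + 2d(sin β − sin α) = 10.213267; p = √p² = 3.195820; φ = atan2(cos α − cos β, d − sin α + sin β) = 0.130636 rad; t = (α − φ) mod 2π = 1.776366 rad, q = (φ − β) mod 2π = 4.000674 rad → L = 4.75·(1.776366 + 3.195820 + 4.000674) = 4.75·8.972860 = 42.621086 m
LSR: p² = d² − 2 + 2cos(α−β) + 2d(sin α + sin β) = 22.727395; p = √p² = 4.767326; φ = atan2(−cos α − cos β, d + sin α + sin β) − atan2(−2, p) = 0.606908 rad; t = (φ − α) mod 2π = 4.983091 rad, q = (φ − β) mod 2π = 4.476945 rad → L = 4.75·(4.983091 + 4.767326 + 4.476945) = 4.75·14.227362 = 67.579970 m
RSL: p² = d² − 2 + 2cos(α−β) − 2d(sin α + sin β) = 0.533221; p = √p² = 0.730220; φ = atan2(cos α + cos β, d − sin α − sin β) − atan2(2, p) = -1.750599 rad; t = (α − φ) mod 2π = 3.657601 rad, q = (β − φ) mod 2π = 4.163746 rad → L = 4.75·(3.657601 + 0.730220 + 4.163746) = 4.75·8.551567 = 40.619941 m
RLR: c = (6 − d² + 2cos(α−β) + 2d(sin α − sin β))/8 = -0.276658; p = 2π − arccos c = 4.432074 rad; φ = atan2(cos α − cos β, d − sin α + sin β) = 0.130636 rad; t = (α − φ + p/2) mod 2π = 3.992403 rad, q = (α − β − t + p) mod 2π = 6.216711 rad → L = 4.75·(3.992403 + 4.432074 + 6.216711) = 4.75·14.641188 = 69.545642 m
LRL: c = (6 − d² + 2cos(α−β) − 2d(sin α − sin β))/8 = -0.756299; p = 2π − arccos c = 3.854752 rad; φ = atan2(cos β − cos α, d + sin α − sin β) = -0.111292 rad; t = (φ − α + p/2) mod 2π = 6.192268 rad, q = (β − α − t + p) mod 2π = 4.451815 rad → L = 4.75·(6.192268 + 3.854752 + 4.451815) = 4.75·14.498835 = 68.869465 m
Shortest: RSL with L = 40.619941 m ≈ 40.6199 m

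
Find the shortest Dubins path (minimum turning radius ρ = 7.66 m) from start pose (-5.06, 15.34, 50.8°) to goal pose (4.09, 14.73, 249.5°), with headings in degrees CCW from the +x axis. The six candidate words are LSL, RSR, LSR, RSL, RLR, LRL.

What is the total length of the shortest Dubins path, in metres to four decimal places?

Let ψ = atan2(Δy, Δx) = atan2(-0.61, 9.15) = -3.8141° be the start→goal bearing.
Normalize: d = |goal − start| / ρ = 9.170311/7.66 = 1.197169, α = (θ_start − ψ) mod 360° = 54.6141° = 0.953195 rad, β = (θ_goal − ψ) mod 360° = 253.3141° = 4.421165 rad.
Common terms: sin α = 0.815270, cos α = 0.579081, sin β = -0.957893, cos β = -0.287125, cos(α−β) = -0.947210, d² = 1.433212. Work in radians in the unit-radius frame; every candidate has L = ρ·(t + p + q).
LSL: p² = 2 + d² − 2cos(α−β) + 2d(sin α − sin β) = 9.573183; p = √p² = 3.094056; φ = atan2(cos β − cos α, d + sin α − sin β) = -0.283750 rad; t = (φ − α) mod 2π = 5.046239 rad, q = (β − φ) mod 2π = 4.704915 rad → L = 7.66·(5.046239 + 3.094056 + 4.704915) = 7.66·12.845211 = 98.394313 m
RSR: p² = 2 + d² − 2cos(α−β) + 2d(sin β − sin α) = 1.082083; p = √p² = 1.040232; φ = atan2(cos α − cos β, d − sin α + sin β) = 2.157618 rad; t = (α − φ) mod 2π = 5.078763 rad, q = (φ − β) mod 2π = 4.019639 rad → L = 7.66·(5.078763 + 1.040232 + 4.019639) = 7.66·10.138634 = 77.661933 m
LSR: p² = d² − 2 + 2cos(α−β) + 2d(sin α + sin β) = -2.802696 < 0 → infeasible
RSL: p² = d² − 2 + 2cos(α−β) − 2d(sin α + sin β) = -2.119721 < 0 → infeasible
RLR: c = (6 − d² + 2cos(α−β) + 2d(sin α − sin β))/8 = 0.864740; p = 2π − arccos c = 5.757021 rad; φ = atan2(cos α − cos β, d − sin α + sin β) = 2.157618 rad; t = (α − φ + p/2) mod 2π = 1.674088 rad, q = (α − β − t + p) mod 2π = 0.614964 rad → L = 7.66·(1.674088 + 5.757021 + 0.614964) = 7.66·8.046072 = 61.632913 m
LRL: c = (6 − d² + 2cos(α−β) − 2d(sin α − sin β))/8 = -0.196648; p = 2π − arccos c = 4.514451 rad; φ = atan2(cos β − cos α, d + sin α − sin β) = -0.283750 rad; t = (φ − α + p/2) mod 2π = 1.020280 rad, q = (β − α − t + p) mod 2π = 0.678955 rad → L = 7.66·(1.020280 + 4.514451 + 0.678955) = 7.66·6.213686 = 47.596836 m
Shortest: LRL with L = 47.596836 m ≈ 47.5968 m

47.5968 m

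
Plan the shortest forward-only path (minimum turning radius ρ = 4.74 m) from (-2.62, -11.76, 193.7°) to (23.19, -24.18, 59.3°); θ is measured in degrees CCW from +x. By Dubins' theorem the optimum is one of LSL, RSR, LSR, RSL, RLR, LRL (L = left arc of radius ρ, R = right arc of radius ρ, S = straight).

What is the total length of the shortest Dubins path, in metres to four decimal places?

Let ψ = atan2(Δy, Δx) = atan2(-12.42, 25.81) = -25.6973° be the start→goal bearing.
Normalize: d = |goal − start| / ρ = 28.642844/4.74 = 6.042794, α = (θ_start − ψ) mod 360° = 219.3973° = 3.829205 rad, β = (θ_goal − ψ) mod 360° = 84.9973° = 1.483482 rad.
Common terms: sin α = -0.634694, cos α = -0.772764, sin β = 0.996191, cos β = 0.087203, cos(α−β) = -0.699663, d² = 36.515360. Work in radians in the unit-radius frame; every candidate has L = ρ·(t + p + q).
LSL: p² = 2 + d² − 2cos(α−β) + 2d(sin α − sin β) = 20.204491; p = √p² = 4.494941; φ = atan2(cos β − cos α, d + sin α − sin β) = 0.192506 rad; t = (φ − α) mod 2π = 2.646486 rad, q = (β − φ) mod 2π = 1.290977 rad → L = 4.74·(2.646486 + 4.494941 + 1.290977) = 4.74·8.432403 = 39.969592 m
RSR: p² = 2 + d² − 2cos(α−β) + 2d(sin β − sin α) = 59.624882; p = √p² = 7.721715; φ = atan2(cos α − cos β, d − sin α + sin β) = -0.111601 rad; t = (α − φ) mod 2π = 3.940806 rad, q = (φ − β) mod 2π = 4.688102 rad → L = 4.74·(3.940806 + 7.721715 + 4.688102) = 4.74·16.350623 = 77.501952 m
LSR: p² = d² − 2 + 2cos(α−β) + 2d(sin α + sin β) = 37.484935; p = √p² = 6.122494; φ = atan2(−cos α − cos β, d + sin α + sin β) − atan2(−2, p) = 0.422377 rad; t = (φ − α) mod 2π = 2.876358 rad, q = (φ − β) mod 2π = 5.222080 rad → L = 4.74·(2.876358 + 6.122494 + 5.222080) = 4.74·14.220933 = 67.407221 m
RSL: p² = d² − 2 + 2cos(α−β) − 2d(sin α + sin β) = 28.747131; p = √p² = 5.361635; φ = atan2(cos α + cos β, d − sin α − sin β) − atan2(2, p) = -0.477123 rad; t = (α − φ) mod 2π = 4.306328 rad, q = (β − φ) mod 2π = 1.960605 rad → L = 4.74·(4.306328 + 5.361635 + 1.960605) = 4.74·11.628569 = 55.119415 m
RLR: c = (6 − d² + 2cos(α−β) + 2d(sin α − sin β))/8 = -6.453110, |c| > 1 → infeasible
LRL: c = (6 − d² + 2cos(α−β) − 2d(sin α − sin β))/8 = -1.525561, |c| > 1 → infeasible
Shortest: LSL with L = 39.969592 m ≈ 39.9696 m

39.9696 m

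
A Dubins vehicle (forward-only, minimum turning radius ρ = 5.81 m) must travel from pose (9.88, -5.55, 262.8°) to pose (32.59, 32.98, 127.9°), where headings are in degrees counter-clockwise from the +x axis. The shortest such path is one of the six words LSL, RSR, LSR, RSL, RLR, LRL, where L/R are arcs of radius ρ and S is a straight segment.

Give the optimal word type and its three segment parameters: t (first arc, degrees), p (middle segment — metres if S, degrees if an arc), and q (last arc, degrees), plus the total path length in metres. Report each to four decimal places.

LSL: t = 168.0961°, p = 37.7693 m, q = 57.0039°, L = 60.5952 m

Let ψ = atan2(Δy, Δx) = atan2(38.53, 22.71) = 59.4844° be the start→goal bearing.
Normalize: d = |goal − start| / ρ = 44.724769/5.81 = 7.697895, α = (θ_start − ψ) mod 360° = 203.3156° = 3.548526 rad, β = (θ_goal − ψ) mod 360° = 68.4156° = 1.194077 rad.
Common terms: sin α = -0.395795, cos α = -0.918339, sin β = 0.929876, cos β = 0.367872, cos(α−β) = -0.705872, d² = 59.257586. Work in radians in the unit-radius frame; every candidate has L = ρ·(t + p + q).
LSL: p² = 2 + d² − 2cos(α−β) + 2d(sin α − sin β) = 42.259572; p = √p² = 6.500736; φ = atan2(cos β − cos α, d + sin α − sin β) = 0.199170 rad; t = (φ − α) mod 2π = 2.933830 rad, q = (β − φ) mod 2π = 0.994906 rad → L = 5.81·(2.933830 + 6.500736 + 0.994906) = 5.81·10.429472 = 60.595235 m
RSR: p² = 2 + d² − 2cos(α−β) + 2d(sin β − sin α) = 83.079086; p = √p² = 9.114773; φ = atan2(cos α − cos β, d − sin α + sin β) = -0.141585 rad; t = (α − φ) mod 2π = 3.690111 rad, q = (φ − β) mod 2π = 4.947523 rad → L = 5.81·(3.690111 + 9.114773 + 4.947523) = 5.81·17.752407 = 103.141487 m
LSR: p² = d² − 2 + 2cos(α−β) + 2d(sin α + sin β) = 64.068450; p = √p² = 8.004277; φ = atan2(−cos α − cos β, d + sin α + sin β) − atan2(−2, p) = 0.311623 rad; t = (φ − α) mod 2π = 3.046282 rad, q = (φ − β) mod 2π = 5.400731 rad → L = 5.81·(3.046282 + 8.004277 + 5.400731) = 5.81·16.451291 = 95.581999 m
RSL: p² = d² − 2 + 2cos(α−β) − 2d(sin α + sin β) = 47.623236; p = √p² = 6.900959; φ = atan2(cos α + cos β, d − sin α − sin β) − atan2(2, p) = -0.358776 rad; t = (α − φ) mod 2π = 3.907302 rad, q = (β − φ) mod 2π = 1.552853 rad → L = 5.81·(3.907302 + 6.900959 + 1.552853) = 5.81·12.361113 = 71.818069 m
RLR: c = (6 − d² + 2cos(α−β) + 2d(sin α − sin β))/8 = -9.384886, |c| > 1 → infeasible
LRL: c = (6 − d² + 2cos(α−β) − 2d(sin α − sin β))/8 = -4.282447, |c| > 1 → infeasible
Shortest: LSL with L = 60.595235 m ≈ 60.5952 m
Convert LSL to answer units (arcs ×180/π): t = 2.933830·180/π = 168.0961°, p = ρ·p = 5.81·6.500736 = 37.7693 m, q = 0.994906·180/π = 57.0039°, L = 60.5952 m.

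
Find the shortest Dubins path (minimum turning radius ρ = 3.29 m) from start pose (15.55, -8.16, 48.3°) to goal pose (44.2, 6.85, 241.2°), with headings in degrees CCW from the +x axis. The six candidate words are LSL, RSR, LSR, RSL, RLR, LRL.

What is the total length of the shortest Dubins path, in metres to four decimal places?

Let ψ = atan2(Δy, Δx) = atan2(15.01, 28.65) = 27.6505° be the start→goal bearing.
Normalize: d = |goal − start| / ρ = 32.343819/3.29 = 9.830948, α = (θ_start − ψ) mod 360° = 20.6495° = 0.360402 rad, β = (θ_goal − ψ) mod 360° = 213.5495° = 3.727143 rad.
Common terms: sin α = 0.352651, cos α = 0.935755, sin β = -0.552658, cos β = -0.833408, cos(α−β) = -0.974761, d² = 96.647537. Work in radians in the unit-radius frame; every candidate has L = ρ·(t + p + q).
LSL: p² = 2 + d² − 2cos(α−β) + 2d(sin α − sin β) = 118.397144; p = √p² = 10.881045; φ = atan2(cos β − cos α, d + sin α − sin β) = -0.163316 rad; t = (φ − α) mod 2π = 5.759466 rad, q = (β − φ) mod 2π = 3.890459 rad → L = 3.29·(5.759466 + 10.881045 + 3.890459) = 3.29·20.530971 = 67.546893 m
RSR: p² = 2 + d² − 2cos(α−β) + 2d(sin β − sin α) = 82.796974; p = √p² = 9.099284; φ = atan2(cos α − cos β, d − sin α + sin β) = 0.195675 rad; t = (α − φ) mod 2π = 0.164727 rad, q = (φ − β) mod 2π = 2.751718 rad → L = 3.29·(0.164727 + 9.099284 + 2.751718) = 3.29·12.015729 = 39.531750 m
LSR: p² = d² − 2 + 2cos(α−β) + 2d(sin α + sin β) = 88.765499; p = √p² = 9.421544; φ = atan2(−cos α − cos β, d + sin α + sin β) − atan2(−2, p) = 0.198548 rad; t = (φ − α) mod 2π = 6.121331 rad, q = (φ − β) mod 2π = 2.754591 rad → L = 3.29·(6.121331 + 9.421544 + 2.754591) = 3.29·18.297466 = 60.198662 m
RSL: p² = d² − 2 + 2cos(α−β) − 2d(sin α + sin β) = 96.630529; p = √p² = 9.830083; φ = atan2(cos α + cos β, d − sin α − sin β) − atan2(2, p) = -0.190515 rad; t = (α − φ) mod 2π = 0.550917 rad, q = (β − φ) mod 2π = 3.917657 rad → L = 3.29·(0.550917 + 9.830083 + 3.917657) = 3.29·14.298657 = 47.042583 m
RLR: c = (6 − d² + 2cos(α−β) + 2d(sin α − sin β))/8 = -9.349622, |c| > 1 → infeasible
LRL: c = (6 − d² + 2cos(α−β) − 2d(sin α − sin β))/8 = -13.799643, |c| > 1 → infeasible
Shortest: RSR with L = 39.531750 m ≈ 39.5317 m

39.5317 m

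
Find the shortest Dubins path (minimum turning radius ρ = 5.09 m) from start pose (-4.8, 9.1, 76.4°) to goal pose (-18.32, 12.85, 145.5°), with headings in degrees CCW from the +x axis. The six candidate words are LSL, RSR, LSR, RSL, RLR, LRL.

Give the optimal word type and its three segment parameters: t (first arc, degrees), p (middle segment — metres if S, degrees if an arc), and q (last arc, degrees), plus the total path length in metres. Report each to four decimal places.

Let ψ = atan2(Δy, Δx) = atan2(3.75, -13.52) = 164.4977° be the start→goal bearing.
Normalize: d = |goal − start| / ρ = 14.030428/5.09 = 2.756469, α = (θ_start − ψ) mod 360° = 271.9023° = 4.745590 rad, β = (θ_goal − ψ) mod 360° = 341.0023° = 5.951612 rad.
Common terms: sin α = -0.999449, cos α = 0.033194, sin β = -0.325531, cos β = 0.945531, cos(α−β) = 0.356738, d² = 7.598122. Work in radians in the unit-radius frame; every candidate has L = ρ·(t + p + q).
LSL: p² = 2 + d² − 2cos(α−β) + 2d(sin α − sin β) = 5.169378; p = √p² = 2.273627; φ = atan2(cos β − cos α, d + sin α − sin β) = 0.412902 rad; t = (φ − α) mod 2π = 1.950498 rad, q = (β − φ) mod 2π = 5.538710 rad → L = 5.09·(1.950498 + 2.273627 + 5.538710) = 5.09·9.762834 = 49.692827 m
RSR: p² = 2 + d² − 2cos(α−β) + 2d(sin β − sin α) = 12.599914; p = √p² = 3.549636; φ = atan2(cos α − cos β, d − sin α + sin β) = -0.259940 rad; t = (α − φ) mod 2π = 5.005530 rad, q = (φ − β) mod 2π = 0.071633 rad → L = 5.09·(5.005530 + 3.549636 + 0.071633) = 5.09·8.626798 = 43.910404 m
LSR: p² = d² − 2 + 2cos(α−β) + 2d(sin α + sin β) = -0.992935 < 0 → infeasible
RSL: p² = d² − 2 + 2cos(α−β) − 2d(sin α + sin β) = 13.616130; p = √p² = 3.690004; φ = atan2(cos α + cos β, d − sin α − sin β) − atan2(2, p) = -0.261330 rad; t = (α − φ) mod 2π = 5.006919 rad, q = (β − φ) mod 2π = 6.212942 rad → L = 5.09·(5.006919 + 3.690004 + 6.212942) = 5.09·14.909865 = 75.891212 m
RLR: c = (6 − d² + 2cos(α−β) + 2d(sin α − sin β))/8 = -0.574989; p = 2π − arccos c = 4.099798 rad; φ = atan2(cos α − cos β, d − sin α + sin β) = -0.259940 rad; t = (α − φ + p/2) mod 2π = 0.772243 rad, q = (α − β − t + p) mod 2π = 2.121532 rad → L = 5.09·(0.772243 + 4.099798 + 2.121532) = 5.09·6.993574 = 35.597289 m
LRL: c = (6 − d² + 2cos(α−β) − 2d(sin α − sin β))/8 = 0.353828; p = 2π − arccos c = 5.074049 rad; φ = atan2(cos β − cos α, d + sin α − sin β) = 0.412902 rad; t = (φ − α + p/2) mod 2π = 4.487523 rad, q = (β − α − t + p) mod 2π = 1.792549 rad → L = 5.09·(4.487523 + 5.074049 + 1.792549) = 5.09·11.354121 = 57.792478 m
Shortest: RLR with L = 35.597289 m ≈ 35.5973 m
Convert RLR to answer units (arcs ×180/π): t = 0.772243·180/π = 44.2463°, p = 4.099798·180/π = 234.9011°, q = 2.121532·180/π = 121.5548°, L = 35.5973 m.

RLR: t = 44.2463°, p = 234.9011°, q = 121.5548°, L = 35.5973 m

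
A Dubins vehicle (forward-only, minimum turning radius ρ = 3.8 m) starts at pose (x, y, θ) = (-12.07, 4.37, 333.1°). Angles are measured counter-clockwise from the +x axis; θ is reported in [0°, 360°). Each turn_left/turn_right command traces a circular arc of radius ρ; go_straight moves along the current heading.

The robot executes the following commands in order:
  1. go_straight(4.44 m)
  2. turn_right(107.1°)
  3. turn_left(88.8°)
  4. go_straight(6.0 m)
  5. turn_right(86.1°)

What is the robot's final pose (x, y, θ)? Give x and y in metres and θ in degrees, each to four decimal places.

set_pose: (x, y, θ) = (-12.0700, 4.3700, 333.1000°), ρ = 3.8
go_straight(4.44): x += 4.44·cos θ, y += 4.44·sin θ → (-8.1104, 2.3612, 333.1000°)
turn_right(107.1°): centre at ρ to the right, rotate −107.1° → (-7.0962, -3.6673, 226.0000°)
turn_left(88.8°): centre at ρ to the left, rotate +88.8° → (-7.0591, -8.9847, 314.8000°)
go_straight(6.0): x += 6.0·cos θ, y += 6.0·sin θ → (-2.8313, -13.2421, 314.8000°)
turn_right(86.1°): centre at ρ to the right, rotate −86.1° → (-2.6728, -18.4277, 228.7000°)

(-2.6728, -18.4277, 228.7000°)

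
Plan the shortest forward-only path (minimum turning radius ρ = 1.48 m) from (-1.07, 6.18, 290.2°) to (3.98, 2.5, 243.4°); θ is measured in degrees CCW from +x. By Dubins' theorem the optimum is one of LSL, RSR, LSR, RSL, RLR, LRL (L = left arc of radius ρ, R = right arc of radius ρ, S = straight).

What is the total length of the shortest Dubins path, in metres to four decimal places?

7.2151 m

Let ψ = atan2(Δy, Δx) = atan2(-3.68, 5.05) = -36.0813° be the start→goal bearing.
Normalize: d = |goal − start| / ρ = 6.248592/1.48 = 4.222022, α = (θ_start − ψ) mod 360° = 326.2813° = 5.694683 rad, β = (θ_goal − ψ) mod 360° = 279.4813° = 4.877869 rad.
Common terms: sin α = -0.555116, cos α = 0.831773, sin β = -0.986339, cos β = 0.164726, cos(α−β) = 0.684547, d² = 17.825466. Work in radians in the unit-radius frame; every candidate has L = ρ·(t + p + q).
LSL: p² = 2 + d² − 2cos(α−β) + 2d(sin α − sin β) = 22.097642; p = √p² = 4.700813; φ = atan2(cos β − cos α, d + sin α − sin β) = -0.142381 rad; t = (φ − α) mod 2π = 0.446121 rad, q = (β − φ) mod 2π = 5.020250 rad → L = 1.48·(0.446121 + 4.700813 + 5.020250) = 1.48·10.167184 = 15.047432 m
RSR: p² = 2 + d² − 2cos(α−β) + 2d(sin β − sin α) = 14.815101; p = √p² = 3.849039; φ = atan2(cos α − cos β, d − sin α + sin β) = 0.174182 rad; t = (α − φ) mod 2π = 5.520501 rad, q = (φ − β) mod 2π = 1.579498 rad → L = 1.48·(5.520501 + 3.849039 + 1.579498) = 1.48·10.949038 = 16.204577 m
LSR: p² = d² − 2 + 2cos(α−β) + 2d(sin α + sin β) = 4.178445; p = √p² = 2.044125; φ = atan2(−cos α − cos β, d + sin α + sin β) − atan2(−2, p) = 0.418570 rad; t = (φ − α) mod 2π = 1.007072 rad, q = (φ − β) mod 2π = 1.823886 rad → L = 1.48·(1.007072 + 2.044125 + 1.823886) = 1.48·4.875083 = 7.215123 m
RSL: p² = d² − 2 + 2cos(α−β) − 2d(sin α + sin β) = 30.210674; p = √p² = 5.496424; φ = atan2(cos α + cos β, d − sin α − sin β) − atan2(2, p) = -0.177774 rad; t = (α − φ) mod 2π = 5.872457 rad, q = (β − φ) mod 2π = 5.055643 rad → L = 1.48·(5.872457 + 5.496424 + 5.055643) = 1.48·16.424523 = 24.308294 m
RLR: c = (6 − d² + 2cos(α−β) + 2d(sin α − sin β))/8 = -0.851888; p = 2π − arccos c = 3.692810 rad; φ = atan2(cos α − cos β, d − sin α + sin β) = 0.174182 rad; t = (α − φ + p/2) mod 2π = 1.083721 rad, q = (α − β − t + p) mod 2π = 3.425903 rad → L = 1.48·(1.083721 + 3.692810 + 3.425903) = 1.48·8.202434 = 12.139602 m
LRL: c = (6 − d² + 2cos(α−β) − 2d(sin α − sin β))/8 = -1.762205, |c| > 1 → infeasible
Shortest: LSR with L = 7.215123 m ≈ 7.2151 m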